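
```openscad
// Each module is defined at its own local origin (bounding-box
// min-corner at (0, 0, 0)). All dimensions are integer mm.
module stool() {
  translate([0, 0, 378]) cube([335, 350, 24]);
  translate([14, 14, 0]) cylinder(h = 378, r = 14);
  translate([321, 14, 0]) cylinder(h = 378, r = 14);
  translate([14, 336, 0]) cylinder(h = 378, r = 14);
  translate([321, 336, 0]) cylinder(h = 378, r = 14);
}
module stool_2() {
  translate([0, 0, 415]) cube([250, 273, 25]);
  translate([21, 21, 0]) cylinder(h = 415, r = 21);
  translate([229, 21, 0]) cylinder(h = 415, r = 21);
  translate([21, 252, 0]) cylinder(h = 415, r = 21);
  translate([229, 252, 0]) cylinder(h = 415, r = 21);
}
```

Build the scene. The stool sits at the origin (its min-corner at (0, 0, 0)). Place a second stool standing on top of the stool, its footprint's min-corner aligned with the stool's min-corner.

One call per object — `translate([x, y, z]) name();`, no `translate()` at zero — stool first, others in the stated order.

stool();
translate([0, 0, 402]) stool_2();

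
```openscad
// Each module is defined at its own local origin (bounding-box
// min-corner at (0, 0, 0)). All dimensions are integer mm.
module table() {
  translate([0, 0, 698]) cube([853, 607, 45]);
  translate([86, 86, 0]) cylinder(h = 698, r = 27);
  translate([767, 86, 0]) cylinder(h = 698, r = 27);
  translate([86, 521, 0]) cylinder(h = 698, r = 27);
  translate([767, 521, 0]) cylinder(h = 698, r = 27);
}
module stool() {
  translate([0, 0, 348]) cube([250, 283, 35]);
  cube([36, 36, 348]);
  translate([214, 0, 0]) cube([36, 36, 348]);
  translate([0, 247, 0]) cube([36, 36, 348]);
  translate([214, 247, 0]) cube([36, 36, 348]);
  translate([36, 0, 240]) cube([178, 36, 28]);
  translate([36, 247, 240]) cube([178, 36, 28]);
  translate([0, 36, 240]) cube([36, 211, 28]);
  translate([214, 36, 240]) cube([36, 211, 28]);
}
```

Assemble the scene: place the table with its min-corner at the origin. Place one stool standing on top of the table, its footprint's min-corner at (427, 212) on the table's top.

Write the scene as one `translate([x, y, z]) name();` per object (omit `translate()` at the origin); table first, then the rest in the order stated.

table();
translate([427, 212, 743]) stool();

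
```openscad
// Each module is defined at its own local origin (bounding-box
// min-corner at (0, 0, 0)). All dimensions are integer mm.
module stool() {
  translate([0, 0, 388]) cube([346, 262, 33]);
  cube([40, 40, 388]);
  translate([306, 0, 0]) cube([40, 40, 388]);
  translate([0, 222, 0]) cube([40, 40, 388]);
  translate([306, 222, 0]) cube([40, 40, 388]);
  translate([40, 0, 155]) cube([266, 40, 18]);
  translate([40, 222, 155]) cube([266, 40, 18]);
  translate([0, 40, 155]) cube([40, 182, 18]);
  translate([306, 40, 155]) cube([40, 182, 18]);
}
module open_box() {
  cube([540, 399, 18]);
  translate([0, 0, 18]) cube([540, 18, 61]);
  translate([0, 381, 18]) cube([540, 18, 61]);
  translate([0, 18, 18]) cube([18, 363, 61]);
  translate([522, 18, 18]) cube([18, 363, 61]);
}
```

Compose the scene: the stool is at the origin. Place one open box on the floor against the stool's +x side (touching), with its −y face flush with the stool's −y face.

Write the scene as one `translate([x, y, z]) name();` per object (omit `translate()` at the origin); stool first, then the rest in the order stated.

stool();
translate([346, 0, 0]) open_box();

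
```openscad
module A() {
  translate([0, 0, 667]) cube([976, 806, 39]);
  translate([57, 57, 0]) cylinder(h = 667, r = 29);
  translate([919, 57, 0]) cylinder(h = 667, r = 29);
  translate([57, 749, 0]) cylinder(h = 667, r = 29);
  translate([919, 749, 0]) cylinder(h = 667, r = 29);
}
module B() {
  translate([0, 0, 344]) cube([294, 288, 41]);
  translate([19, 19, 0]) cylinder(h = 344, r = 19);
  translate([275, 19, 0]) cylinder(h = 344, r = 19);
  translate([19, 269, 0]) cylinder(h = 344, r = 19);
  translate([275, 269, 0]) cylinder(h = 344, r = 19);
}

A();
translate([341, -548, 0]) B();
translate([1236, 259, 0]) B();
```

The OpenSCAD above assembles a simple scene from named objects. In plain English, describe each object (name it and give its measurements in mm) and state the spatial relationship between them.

A is a table: top 976 mm (x) × 806 mm (y), 39 mm thick, upper face at z = 706 mm, on four round legs of 58 mm diameter, each leg's bounding box inset 28 mm from the nearest pair of top edges, running from z = 0 to the bottom of the top.

B is a simple wooden stool: a rectangular seat 294 mm (x) by 288 mm (y), 41 mm thick, top face at z = 385 mm, on four round legs, each 38 mm in diameter. The legs rest on z = 0, each leg's axis is inset half a diameter from the nearest pair of seat edges (so the leg's bounding box is flush with the corner).

Two stools sit around the table at the −y, +x sides.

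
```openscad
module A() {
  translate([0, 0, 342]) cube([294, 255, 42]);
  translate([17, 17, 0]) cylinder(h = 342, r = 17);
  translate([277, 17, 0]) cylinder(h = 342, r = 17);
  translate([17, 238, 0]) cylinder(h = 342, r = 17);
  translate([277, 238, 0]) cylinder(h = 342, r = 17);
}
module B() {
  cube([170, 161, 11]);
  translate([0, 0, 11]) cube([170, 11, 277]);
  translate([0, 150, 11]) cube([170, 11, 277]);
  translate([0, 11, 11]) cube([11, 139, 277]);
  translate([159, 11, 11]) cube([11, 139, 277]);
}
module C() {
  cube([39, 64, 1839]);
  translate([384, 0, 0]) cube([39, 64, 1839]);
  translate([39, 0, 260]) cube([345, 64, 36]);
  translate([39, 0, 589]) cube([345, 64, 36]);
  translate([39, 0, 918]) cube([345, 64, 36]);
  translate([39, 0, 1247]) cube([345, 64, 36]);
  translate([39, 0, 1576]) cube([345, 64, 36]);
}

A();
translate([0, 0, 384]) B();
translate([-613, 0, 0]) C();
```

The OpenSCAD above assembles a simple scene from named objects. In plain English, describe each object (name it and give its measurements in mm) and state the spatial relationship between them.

A is a four-legged stool. The seat is 294×255 mm, 42 mm thick, top at z = 384 mm. It stands on four round legs, each 34 mm in diameter, from z = 0 to the seat underside, each leg's axis is inset half a diameter from the nearest pair of seat edges (so the leg's bounding box is flush with the corner).

B is an open-topped rectangular box: outside dimensions 170×161×288 mm, with a uniform wall and base thickness of 11 mm. The base is a full 170×161 slab on the floor; four walls sit on top of the base. The front and back walls (the −y and +y sides) span the full width; the two side walls fit between them.

C is a straight ladder. Two 39×64 mm vertical rails, 1839 mm tall, stand 423 mm apart (outside-to-outside) with their front faces coplanar on the −y side. 5 rungs, each 64 mm deep and 36 mm tall, span between the inner faces of the rails, front faces flush with the rails. The lowest rung's underside is at z = 260 mm and rungs are spaced 329 mm apart (underside to underside).

The open box is on top of the stool. The ladder is on the floor beside the stool on its −x side.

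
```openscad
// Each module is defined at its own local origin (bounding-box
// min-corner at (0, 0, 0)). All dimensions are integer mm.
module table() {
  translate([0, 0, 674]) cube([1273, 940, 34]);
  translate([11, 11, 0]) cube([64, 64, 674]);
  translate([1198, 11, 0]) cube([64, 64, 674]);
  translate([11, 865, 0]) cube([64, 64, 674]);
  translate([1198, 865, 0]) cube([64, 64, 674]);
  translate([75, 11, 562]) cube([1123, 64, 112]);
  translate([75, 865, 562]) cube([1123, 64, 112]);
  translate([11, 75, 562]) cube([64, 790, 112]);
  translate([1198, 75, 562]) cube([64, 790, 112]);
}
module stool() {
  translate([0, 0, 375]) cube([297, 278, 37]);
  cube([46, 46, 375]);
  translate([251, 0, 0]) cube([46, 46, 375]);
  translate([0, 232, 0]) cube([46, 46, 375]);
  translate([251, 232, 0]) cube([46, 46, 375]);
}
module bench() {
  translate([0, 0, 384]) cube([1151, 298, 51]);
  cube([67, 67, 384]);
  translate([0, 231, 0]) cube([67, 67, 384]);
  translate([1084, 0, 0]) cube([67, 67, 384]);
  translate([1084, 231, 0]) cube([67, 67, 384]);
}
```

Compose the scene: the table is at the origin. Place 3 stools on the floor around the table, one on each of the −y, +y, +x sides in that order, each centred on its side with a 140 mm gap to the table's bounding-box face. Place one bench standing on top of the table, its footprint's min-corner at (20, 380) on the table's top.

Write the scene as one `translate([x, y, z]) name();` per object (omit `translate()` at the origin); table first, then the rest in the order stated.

table();
translate([488, -418, 0]) stool();
translate([488, 1080, 0]) stool();
translate([1413, 331, 0]) stool();
translate([20, 380, 708]) bench();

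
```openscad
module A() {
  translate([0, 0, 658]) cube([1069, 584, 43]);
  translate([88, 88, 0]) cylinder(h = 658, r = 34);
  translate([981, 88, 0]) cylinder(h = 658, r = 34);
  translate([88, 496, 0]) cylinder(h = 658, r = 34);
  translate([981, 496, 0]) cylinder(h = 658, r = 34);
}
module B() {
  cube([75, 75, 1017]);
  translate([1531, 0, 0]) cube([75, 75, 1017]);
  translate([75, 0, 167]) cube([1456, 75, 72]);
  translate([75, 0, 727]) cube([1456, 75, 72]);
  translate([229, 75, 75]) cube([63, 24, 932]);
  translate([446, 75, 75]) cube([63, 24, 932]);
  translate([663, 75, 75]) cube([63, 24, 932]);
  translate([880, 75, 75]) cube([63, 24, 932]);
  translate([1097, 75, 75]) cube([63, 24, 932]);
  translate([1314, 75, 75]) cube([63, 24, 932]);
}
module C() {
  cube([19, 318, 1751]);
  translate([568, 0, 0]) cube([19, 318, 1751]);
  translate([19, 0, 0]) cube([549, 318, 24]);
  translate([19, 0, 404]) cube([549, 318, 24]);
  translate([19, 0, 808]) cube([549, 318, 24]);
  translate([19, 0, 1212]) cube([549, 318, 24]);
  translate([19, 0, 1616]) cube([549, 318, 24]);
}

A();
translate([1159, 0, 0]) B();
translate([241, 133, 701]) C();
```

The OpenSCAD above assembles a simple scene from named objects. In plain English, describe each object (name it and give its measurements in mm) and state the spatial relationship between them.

A is a rectangular dining table. The top is 1069×584×43 mm with its upper surface at z = 701 mm. It stands on four round legs of 68 mm diameter, each leg's bounding box inset 54 mm from the nearest pair of top edges, running from the floor to the underside of the top.

B is a fence section. Two 75×75 mm posts, 1017 mm tall, stand on the floor with a clear span of 1456 mm between their inner faces. Two horizontal rails of 75×72 mm section span the gap between the posts with their undersides at z = 167 mm and z = 727 mm, flush with the posts' −y face. 6 pickets, each 63 mm wide, 24 mm thick and 932 mm tall, are fixed to the +y face of the rails with their bottoms at z = 75 mm, evenly spaced across the span with equal gaps (rounded down to the nearest mm) at the −x end and between each pair — any rounding remainder accumulates at the +x end.

C is a bookshelf 587 mm wide overall, 318 mm deep and 1751 mm tall. The two sides are 19 mm thick vertical panels. 5 horizontal shelves of 24 mm thickness span between the inner faces of the sides; the lowest shelf sits on the floor and shelves are stacked with a clear vertical gap of 380 mm between each pair.

The fence section is on the floor beside the table on its +x side. The bookshelf is on top of the table, centred.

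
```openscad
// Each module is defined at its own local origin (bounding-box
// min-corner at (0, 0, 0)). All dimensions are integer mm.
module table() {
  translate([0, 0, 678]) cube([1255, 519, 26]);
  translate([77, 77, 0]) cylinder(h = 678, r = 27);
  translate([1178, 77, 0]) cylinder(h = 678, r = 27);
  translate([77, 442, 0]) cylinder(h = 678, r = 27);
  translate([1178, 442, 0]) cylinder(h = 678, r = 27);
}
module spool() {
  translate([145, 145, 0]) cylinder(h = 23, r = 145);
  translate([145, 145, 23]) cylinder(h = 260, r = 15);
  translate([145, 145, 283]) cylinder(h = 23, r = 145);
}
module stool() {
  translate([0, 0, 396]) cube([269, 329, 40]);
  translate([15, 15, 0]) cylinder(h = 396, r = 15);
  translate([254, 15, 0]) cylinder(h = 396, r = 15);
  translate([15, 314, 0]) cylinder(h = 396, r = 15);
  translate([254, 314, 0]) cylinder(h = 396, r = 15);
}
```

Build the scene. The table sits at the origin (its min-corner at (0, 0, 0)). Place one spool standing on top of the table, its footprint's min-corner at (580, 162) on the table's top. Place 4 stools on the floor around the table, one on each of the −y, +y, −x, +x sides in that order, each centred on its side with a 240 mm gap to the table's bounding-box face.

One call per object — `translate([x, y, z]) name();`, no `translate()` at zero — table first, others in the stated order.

table();
translate([580, 162, 704]) spool();
translate([493, -569, 0]) stool();
translate([493, 759, 0]) stool();
translate([-509, 95, 0]) stool();
translate([1495, 95, 0]) stool();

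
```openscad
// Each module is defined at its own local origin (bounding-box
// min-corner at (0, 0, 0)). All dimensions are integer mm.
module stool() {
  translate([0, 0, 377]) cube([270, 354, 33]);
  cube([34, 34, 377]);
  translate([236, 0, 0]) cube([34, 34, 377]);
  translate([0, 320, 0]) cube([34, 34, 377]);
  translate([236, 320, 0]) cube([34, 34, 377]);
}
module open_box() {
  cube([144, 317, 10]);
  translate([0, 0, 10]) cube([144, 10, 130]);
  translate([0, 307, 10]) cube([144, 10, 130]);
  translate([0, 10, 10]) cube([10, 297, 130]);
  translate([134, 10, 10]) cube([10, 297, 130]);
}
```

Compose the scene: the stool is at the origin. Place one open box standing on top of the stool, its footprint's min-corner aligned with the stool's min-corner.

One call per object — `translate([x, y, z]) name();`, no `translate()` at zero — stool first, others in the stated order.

stool();
translate([0, 0, 410]) open_box();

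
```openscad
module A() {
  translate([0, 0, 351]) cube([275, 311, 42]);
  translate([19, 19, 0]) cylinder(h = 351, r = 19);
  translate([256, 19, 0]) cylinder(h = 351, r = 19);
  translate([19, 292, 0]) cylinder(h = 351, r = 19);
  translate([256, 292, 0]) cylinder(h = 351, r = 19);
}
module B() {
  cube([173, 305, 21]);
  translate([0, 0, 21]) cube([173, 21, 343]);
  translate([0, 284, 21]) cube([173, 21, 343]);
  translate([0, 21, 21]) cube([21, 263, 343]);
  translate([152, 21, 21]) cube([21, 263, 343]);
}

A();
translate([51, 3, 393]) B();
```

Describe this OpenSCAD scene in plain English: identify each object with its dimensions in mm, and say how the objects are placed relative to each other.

A is a simple wooden stool: a rectangular seat 275 mm (x) by 311 mm (y), 42 mm thick, top face at z = 393 mm, on four round legs, each 38 mm in diameter. The legs rest on z = 0, each leg's axis is inset half a diameter from the nearest pair of seat edges (so the leg's bounding box is flush with the corner).

B is an open-topped rectangular box: outside dimensions 173×305×364 mm, with a uniform wall and base thickness of 21 mm. The base is a full 173×305 slab on the floor; four walls sit on top of the base. The front and back walls (the −y and +y sides) span the full width; the two side walls fit between them.

The open box is on top of the stool, centred.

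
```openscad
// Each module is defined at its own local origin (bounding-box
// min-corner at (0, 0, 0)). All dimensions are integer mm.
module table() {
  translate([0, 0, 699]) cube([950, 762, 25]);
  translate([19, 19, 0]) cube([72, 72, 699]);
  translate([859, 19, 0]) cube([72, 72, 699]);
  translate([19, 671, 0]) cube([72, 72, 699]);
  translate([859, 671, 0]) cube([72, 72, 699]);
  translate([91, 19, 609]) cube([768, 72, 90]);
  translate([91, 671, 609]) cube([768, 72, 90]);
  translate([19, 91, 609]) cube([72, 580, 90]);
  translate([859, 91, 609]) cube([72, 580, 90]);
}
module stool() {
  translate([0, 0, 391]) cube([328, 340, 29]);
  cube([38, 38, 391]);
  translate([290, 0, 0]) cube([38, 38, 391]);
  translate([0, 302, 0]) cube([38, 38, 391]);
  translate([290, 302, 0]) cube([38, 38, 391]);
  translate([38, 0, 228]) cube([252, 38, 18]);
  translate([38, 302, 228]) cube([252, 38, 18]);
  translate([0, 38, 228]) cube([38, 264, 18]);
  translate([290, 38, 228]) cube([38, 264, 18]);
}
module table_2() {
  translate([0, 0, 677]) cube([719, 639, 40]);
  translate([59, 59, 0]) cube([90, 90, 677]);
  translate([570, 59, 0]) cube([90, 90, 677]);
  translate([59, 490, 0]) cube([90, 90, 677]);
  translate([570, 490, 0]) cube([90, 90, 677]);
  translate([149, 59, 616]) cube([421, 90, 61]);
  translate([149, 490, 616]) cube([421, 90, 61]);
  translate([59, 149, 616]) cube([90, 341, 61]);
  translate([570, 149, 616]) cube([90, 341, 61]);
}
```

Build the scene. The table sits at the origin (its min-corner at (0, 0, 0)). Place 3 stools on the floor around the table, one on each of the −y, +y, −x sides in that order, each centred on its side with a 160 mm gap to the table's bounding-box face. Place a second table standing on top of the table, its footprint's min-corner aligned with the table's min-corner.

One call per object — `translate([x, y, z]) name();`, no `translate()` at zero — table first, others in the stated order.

table();
translate([311, -500, 0]) stool();
translate([311, 922, 0]) stool();
translate([-488, 211, 0]) stool();
translate([0, 0, 724]) table_2();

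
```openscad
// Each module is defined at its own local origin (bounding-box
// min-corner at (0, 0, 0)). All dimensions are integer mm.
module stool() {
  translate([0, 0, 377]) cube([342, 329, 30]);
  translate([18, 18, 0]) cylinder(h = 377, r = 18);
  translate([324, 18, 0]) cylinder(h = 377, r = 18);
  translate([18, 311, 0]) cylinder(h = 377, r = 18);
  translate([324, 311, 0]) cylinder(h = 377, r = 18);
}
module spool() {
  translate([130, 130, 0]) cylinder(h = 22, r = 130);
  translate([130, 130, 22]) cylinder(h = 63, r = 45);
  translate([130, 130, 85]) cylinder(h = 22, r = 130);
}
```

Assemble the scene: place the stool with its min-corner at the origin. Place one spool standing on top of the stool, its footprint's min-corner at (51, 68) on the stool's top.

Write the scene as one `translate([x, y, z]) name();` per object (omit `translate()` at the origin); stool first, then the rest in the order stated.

stool();
translate([51, 68, 407]) spool();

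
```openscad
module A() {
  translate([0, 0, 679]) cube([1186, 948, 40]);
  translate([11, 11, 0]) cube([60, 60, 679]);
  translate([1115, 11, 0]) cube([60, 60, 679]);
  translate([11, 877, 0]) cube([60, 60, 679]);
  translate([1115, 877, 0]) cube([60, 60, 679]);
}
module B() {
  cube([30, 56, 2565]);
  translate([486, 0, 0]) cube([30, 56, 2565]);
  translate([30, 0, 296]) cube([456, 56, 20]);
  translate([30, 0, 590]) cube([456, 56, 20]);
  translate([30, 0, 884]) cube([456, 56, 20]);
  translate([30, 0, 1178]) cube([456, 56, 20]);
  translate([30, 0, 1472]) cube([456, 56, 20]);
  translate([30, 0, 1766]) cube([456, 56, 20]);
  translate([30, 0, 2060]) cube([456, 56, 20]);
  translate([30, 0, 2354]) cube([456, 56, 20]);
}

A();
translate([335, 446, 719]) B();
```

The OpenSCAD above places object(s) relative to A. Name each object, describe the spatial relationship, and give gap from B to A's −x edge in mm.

A is a table. B is a ladder. The ladder is on top of the table, centred. The gap from the ladder to the table's −x edge is 335 mm.

The ladder's min-x is at 335; the table's min-x is 0; gap = 335 mm.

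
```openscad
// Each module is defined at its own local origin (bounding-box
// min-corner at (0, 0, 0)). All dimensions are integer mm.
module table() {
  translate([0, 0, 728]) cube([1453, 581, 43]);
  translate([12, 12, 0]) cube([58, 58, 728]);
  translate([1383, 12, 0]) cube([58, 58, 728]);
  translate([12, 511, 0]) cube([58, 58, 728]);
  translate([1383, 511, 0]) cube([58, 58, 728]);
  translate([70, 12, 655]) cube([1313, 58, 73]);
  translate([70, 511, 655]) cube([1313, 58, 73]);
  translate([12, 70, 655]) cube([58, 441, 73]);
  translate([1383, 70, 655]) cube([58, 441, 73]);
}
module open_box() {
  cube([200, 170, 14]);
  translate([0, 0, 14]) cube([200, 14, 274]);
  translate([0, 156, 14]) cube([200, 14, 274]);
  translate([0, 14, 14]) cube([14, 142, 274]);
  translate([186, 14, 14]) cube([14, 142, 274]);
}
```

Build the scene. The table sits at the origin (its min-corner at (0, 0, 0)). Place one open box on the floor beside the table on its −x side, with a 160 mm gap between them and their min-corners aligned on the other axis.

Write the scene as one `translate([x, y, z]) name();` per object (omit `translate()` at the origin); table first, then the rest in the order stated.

table();
translate([-360, 0, 0]) open_box();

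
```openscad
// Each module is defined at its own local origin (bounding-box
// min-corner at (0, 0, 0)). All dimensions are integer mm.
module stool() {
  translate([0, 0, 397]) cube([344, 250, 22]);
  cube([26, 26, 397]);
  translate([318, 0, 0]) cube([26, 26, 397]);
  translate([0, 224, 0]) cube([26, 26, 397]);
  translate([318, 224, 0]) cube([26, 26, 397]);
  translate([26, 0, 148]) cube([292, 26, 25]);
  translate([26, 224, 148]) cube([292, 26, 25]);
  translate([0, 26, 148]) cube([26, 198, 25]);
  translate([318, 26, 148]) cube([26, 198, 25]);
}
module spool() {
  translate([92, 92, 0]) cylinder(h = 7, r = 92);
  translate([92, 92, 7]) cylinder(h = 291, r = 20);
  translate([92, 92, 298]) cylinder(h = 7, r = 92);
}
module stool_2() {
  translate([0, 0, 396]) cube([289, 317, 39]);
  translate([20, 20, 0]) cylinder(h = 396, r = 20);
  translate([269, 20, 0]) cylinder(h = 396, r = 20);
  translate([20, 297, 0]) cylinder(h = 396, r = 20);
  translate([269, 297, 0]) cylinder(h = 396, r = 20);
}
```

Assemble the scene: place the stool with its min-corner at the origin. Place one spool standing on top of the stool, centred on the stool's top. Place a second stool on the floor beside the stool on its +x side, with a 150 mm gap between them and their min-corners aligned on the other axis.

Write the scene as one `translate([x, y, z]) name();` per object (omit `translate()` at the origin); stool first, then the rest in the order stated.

stool();
translate([80, 33, 419]) spool();
translate([494, 0, 0]) stool_2();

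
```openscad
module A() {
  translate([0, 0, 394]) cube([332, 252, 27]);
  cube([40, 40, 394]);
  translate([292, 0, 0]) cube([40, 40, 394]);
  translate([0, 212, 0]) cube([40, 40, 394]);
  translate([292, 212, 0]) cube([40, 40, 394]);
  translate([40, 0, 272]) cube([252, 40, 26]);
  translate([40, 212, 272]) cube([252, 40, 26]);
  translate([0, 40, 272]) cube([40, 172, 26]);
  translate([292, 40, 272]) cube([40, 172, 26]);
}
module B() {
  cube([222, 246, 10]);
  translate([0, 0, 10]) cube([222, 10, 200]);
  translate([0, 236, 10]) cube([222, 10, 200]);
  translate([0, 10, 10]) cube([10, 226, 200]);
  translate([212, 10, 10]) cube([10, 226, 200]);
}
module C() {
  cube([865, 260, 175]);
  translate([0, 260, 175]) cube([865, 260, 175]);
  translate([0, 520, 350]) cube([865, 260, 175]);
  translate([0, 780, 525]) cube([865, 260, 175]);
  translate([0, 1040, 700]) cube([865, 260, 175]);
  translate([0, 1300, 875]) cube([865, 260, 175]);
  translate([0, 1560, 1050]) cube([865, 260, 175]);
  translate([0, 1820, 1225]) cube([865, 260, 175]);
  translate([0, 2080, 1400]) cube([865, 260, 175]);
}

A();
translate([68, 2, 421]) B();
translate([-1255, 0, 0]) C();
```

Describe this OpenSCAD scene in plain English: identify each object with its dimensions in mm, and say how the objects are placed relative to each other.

A is a four-legged stool. The seat is 332×252 mm, 27 mm thick, top at z = 421 mm. It stands on four square legs, each 40×40 mm in cross-section, from z = 0 to the seat underside, each flush with a corner of the seat. Four stretchers, 40 mm wide and 26 mm tall, connect adjacent legs with their undersides at z = 272 mm, each running between the inner faces of the legs it joins and aligned with the legs' outer faces on the other axis.

B is an open storage box with external size 222×246×210 mm and wall thickness 10 mm (the base is also 10 mm thick). The base covers the whole footprint; the four walls stand on the base, with the y-facing walls full-width and the x-facing walls fitting between their inner faces.

C is a straight staircase of 9 solid steps. Each step is 865 mm wide (x), 260 mm deep (y, the going) and 175 mm tall (the rise). The first step rests on the floor; each subsequent step sits one going further in +y and one rise higher in +z, directly behind and above the previous step with no overlap.

The open box is on top of the stool. The staircase is on the floor beside the stool on its −x side.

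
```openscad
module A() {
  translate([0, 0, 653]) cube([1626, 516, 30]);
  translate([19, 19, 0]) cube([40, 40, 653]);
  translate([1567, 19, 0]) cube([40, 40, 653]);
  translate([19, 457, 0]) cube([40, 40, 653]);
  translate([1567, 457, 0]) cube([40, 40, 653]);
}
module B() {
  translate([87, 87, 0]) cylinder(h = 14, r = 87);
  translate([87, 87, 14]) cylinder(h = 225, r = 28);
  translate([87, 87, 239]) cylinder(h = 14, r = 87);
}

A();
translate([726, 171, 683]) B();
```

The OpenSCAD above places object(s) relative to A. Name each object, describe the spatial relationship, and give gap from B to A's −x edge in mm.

The spool's min-x is at 726; the table's min-x is 0; gap = 726 mm.

A is a table. B is a spool. The spool is on top of the table, centred. The gap from the spool to the table's −x edge is 726 mm.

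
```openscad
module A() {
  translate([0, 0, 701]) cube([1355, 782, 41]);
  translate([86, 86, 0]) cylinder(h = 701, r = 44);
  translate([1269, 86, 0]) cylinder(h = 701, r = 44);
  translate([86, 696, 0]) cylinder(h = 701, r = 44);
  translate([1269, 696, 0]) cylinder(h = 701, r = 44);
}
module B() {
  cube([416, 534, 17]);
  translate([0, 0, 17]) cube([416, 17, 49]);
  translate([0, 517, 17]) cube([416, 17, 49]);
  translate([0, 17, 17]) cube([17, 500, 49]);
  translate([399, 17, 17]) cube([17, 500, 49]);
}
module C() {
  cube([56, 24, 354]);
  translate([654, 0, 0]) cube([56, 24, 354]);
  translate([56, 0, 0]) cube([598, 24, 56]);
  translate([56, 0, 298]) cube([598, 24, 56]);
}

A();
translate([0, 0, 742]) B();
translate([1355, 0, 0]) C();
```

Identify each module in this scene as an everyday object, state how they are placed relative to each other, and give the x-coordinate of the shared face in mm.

The table's +x face and the picture frame's −x face are both at x = 1355 mm.

A is a table. B is an open box. C is a picture frame. The open box is on top of the table. The picture frame is against the table's +x side, with their −y faces flush. The x-coordinate of the shared face is 1355 mm.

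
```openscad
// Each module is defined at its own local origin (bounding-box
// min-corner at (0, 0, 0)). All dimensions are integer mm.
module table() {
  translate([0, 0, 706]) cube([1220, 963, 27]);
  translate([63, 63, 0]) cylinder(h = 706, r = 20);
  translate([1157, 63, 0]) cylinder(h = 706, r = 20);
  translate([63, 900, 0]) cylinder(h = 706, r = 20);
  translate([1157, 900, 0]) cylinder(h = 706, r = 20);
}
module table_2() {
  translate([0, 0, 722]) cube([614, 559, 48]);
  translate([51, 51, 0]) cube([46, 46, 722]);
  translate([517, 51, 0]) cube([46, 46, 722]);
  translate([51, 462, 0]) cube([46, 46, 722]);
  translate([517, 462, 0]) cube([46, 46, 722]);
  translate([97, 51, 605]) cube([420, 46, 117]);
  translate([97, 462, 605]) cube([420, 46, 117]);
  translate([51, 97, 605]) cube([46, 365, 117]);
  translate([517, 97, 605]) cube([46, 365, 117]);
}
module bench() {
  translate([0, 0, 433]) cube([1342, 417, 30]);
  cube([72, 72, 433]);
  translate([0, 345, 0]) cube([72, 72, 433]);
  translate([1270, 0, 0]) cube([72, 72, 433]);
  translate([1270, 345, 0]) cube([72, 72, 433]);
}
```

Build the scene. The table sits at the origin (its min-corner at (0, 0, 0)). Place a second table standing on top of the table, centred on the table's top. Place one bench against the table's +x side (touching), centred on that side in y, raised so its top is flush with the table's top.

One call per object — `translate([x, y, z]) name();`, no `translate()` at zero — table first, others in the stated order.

table();
translate([303, 202, 733]) table_2();
translate([1220, 273, 270]) bench();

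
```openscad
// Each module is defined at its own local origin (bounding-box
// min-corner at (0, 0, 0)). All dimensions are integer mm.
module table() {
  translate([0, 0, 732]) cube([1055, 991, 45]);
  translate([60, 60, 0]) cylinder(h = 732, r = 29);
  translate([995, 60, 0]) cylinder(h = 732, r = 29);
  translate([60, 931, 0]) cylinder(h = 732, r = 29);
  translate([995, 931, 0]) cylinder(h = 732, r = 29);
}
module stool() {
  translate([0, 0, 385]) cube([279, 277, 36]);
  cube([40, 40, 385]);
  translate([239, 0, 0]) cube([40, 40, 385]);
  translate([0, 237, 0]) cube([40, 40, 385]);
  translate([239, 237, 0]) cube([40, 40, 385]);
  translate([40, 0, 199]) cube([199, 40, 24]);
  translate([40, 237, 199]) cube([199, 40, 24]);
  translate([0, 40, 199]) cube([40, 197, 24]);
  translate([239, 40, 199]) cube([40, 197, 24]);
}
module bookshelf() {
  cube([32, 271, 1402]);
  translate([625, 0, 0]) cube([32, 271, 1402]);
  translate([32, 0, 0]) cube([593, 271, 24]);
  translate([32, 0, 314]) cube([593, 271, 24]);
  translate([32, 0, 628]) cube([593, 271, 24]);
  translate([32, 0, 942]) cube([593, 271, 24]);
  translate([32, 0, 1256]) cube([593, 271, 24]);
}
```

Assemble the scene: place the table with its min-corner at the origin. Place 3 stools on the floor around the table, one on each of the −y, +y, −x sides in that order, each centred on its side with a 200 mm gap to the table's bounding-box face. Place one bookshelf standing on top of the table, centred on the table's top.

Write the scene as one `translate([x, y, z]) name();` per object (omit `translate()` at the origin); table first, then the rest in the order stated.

table();
translate([388, -477, 0]) stool();
translate([388, 1191, 0]) stool();
translate([-479, 357, 0]) stool();
translate([199, 360, 777]) bookshelf();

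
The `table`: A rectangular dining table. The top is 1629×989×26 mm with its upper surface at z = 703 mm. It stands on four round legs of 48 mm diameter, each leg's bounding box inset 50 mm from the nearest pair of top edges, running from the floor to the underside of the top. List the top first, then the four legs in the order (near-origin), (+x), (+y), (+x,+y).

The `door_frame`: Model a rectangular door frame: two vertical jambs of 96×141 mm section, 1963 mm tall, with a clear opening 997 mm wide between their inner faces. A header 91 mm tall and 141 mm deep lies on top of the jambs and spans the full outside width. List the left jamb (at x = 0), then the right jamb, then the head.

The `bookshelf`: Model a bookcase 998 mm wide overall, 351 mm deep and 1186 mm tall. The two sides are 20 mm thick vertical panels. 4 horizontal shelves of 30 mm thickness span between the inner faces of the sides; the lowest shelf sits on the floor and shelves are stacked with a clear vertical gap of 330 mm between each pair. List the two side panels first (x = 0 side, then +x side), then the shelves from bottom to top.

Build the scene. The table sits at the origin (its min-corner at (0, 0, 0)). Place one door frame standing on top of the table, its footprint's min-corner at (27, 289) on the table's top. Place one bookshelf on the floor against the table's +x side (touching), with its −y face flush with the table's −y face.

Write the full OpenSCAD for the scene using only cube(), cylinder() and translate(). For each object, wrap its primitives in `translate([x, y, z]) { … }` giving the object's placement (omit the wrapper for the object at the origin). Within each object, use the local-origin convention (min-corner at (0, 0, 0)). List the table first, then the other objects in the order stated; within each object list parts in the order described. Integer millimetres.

translate([0, 0, 677]) cube([1629, 989, 26]);
translate([74, 74, 0]) cylinder(h = 677, r = 24);
translate([1555, 74, 0]) cylinder(h = 677, r = 24);
translate([74, 915, 0]) cylinder(h = 677, r = 24);
translate([1555, 915, 0]) cylinder(h = 677, r = 24);
translate([27, 289, 703]) {
  cube([96, 141, 1963]);
  translate([1093, 0, 0]) cube([96, 141, 1963]);
  translate([0, 0, 1963]) cube([1189, 141, 91]);
}
translate([1629, 0, 0]) {
  cube([20, 351, 1186]);
  translate([978, 0, 0]) cube([20, 351, 1186]);
  translate([20, 0, 0]) cube([958, 351, 30]);
  translate([20, 0, 360]) cube([958, 351, 30]);
  translate([20, 0, 720]) cube([958, 351, 30]);
  translate([20, 0, 1080]) cube([958, 351, 30]);
}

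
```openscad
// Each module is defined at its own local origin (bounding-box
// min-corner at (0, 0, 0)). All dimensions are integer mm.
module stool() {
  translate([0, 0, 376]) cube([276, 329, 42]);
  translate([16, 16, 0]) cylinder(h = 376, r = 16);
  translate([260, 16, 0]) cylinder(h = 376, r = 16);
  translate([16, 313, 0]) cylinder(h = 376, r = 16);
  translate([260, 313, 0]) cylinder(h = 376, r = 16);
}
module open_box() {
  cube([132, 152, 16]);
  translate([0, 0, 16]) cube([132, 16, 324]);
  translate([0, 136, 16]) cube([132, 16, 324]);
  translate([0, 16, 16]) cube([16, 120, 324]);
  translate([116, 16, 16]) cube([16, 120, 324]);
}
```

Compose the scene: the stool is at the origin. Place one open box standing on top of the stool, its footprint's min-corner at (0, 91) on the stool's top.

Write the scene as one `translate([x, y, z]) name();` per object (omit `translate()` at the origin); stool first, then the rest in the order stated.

stool();
translate([0, 91, 418]) open_box();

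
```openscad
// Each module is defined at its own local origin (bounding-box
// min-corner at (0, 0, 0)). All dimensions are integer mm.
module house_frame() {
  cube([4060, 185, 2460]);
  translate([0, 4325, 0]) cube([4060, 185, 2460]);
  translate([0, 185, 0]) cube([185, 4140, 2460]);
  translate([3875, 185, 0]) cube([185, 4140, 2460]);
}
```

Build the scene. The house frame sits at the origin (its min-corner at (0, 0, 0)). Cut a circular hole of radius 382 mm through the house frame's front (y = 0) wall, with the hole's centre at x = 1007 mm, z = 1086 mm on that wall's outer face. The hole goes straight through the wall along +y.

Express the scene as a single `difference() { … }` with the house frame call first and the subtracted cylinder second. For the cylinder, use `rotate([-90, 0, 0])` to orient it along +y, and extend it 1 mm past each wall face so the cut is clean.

difference() {
  house_frame();
  translate([1007, -1, 1086]) rotate([-90, 0, 0]) cylinder(h = 187, r = 382);
}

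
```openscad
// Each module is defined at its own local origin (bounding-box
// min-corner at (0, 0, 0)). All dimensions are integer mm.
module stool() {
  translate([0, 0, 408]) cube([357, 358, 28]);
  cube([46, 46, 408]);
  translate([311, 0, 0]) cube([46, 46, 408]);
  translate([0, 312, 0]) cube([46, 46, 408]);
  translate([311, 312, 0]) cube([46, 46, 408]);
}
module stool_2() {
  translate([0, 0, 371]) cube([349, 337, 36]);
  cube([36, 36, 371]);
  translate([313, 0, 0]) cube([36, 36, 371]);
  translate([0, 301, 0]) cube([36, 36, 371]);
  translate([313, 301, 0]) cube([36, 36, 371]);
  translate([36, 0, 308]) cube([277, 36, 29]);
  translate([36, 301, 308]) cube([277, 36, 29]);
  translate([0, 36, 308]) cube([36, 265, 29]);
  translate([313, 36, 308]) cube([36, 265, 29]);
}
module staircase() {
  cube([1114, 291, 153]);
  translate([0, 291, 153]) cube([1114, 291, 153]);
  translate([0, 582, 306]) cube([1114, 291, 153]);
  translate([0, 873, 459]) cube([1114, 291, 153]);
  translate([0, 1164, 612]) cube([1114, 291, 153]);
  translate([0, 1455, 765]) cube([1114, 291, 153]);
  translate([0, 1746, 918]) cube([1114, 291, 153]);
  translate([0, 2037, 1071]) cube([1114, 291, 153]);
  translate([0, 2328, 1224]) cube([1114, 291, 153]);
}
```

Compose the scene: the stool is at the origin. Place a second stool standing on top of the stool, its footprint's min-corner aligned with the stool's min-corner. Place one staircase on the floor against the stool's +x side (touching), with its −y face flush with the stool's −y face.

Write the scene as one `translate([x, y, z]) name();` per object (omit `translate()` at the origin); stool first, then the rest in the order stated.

stool();
translate([0, 0, 436]) stool_2();
translate([357, 0, 0]) staircase();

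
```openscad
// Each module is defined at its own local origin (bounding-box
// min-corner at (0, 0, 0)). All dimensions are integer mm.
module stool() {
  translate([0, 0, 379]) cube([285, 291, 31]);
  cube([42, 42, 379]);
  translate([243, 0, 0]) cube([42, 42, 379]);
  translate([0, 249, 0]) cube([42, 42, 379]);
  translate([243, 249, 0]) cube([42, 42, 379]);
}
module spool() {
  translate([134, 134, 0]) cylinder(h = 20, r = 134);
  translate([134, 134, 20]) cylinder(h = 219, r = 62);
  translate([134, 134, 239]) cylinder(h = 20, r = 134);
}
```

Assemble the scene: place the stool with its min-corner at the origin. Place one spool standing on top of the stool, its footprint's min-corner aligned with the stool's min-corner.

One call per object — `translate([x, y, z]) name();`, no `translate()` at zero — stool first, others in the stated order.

stool();
translate([0, 0, 410]) spool();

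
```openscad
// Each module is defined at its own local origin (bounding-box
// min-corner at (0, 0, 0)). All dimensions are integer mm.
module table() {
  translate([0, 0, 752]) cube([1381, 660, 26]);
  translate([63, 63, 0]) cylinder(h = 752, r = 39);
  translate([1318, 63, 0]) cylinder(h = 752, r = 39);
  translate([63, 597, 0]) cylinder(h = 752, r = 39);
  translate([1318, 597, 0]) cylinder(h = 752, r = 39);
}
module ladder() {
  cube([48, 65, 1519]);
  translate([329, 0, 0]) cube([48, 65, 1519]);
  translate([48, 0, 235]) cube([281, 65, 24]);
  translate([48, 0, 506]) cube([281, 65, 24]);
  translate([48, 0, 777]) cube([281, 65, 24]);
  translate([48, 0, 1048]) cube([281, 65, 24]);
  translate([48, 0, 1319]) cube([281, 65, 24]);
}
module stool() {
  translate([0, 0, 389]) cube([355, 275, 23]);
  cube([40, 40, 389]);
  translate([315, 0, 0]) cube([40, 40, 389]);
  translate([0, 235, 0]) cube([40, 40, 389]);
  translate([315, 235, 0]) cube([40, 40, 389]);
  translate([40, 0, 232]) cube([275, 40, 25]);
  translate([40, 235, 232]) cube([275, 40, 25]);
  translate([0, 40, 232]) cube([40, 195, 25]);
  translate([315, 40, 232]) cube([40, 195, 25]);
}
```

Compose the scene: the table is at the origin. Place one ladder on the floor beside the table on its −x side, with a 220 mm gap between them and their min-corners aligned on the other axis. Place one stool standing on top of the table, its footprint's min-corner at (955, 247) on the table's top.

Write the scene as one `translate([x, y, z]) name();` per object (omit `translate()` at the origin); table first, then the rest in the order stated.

table();
translate([-597, 0, 0]) ladder();
translate([955, 247, 778]) stool();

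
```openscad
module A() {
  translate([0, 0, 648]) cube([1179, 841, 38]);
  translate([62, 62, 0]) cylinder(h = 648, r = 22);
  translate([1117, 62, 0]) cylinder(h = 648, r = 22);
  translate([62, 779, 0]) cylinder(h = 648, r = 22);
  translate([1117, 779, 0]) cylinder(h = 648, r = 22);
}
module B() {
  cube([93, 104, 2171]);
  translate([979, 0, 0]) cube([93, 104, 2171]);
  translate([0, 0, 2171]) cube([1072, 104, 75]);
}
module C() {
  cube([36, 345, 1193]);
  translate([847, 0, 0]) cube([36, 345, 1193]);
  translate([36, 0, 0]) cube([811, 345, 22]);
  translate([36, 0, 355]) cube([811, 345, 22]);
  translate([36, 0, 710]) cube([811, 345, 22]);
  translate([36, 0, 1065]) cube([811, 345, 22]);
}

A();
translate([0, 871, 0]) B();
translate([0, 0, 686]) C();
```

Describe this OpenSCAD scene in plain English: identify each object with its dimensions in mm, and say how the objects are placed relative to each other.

A is a rectangular dining table. The top is 1179×841×38 mm with its upper surface at z = 686 mm. It stands on four round legs of 44 mm diameter, each leg's bounding box inset 40 mm from the nearest pair of top edges, running from the floor to the underside of the top.

B is a door frame. The clear opening is 886 mm wide and 2171 mm high. Two 93 mm wide jambs, 104 mm deep, stand either side of the opening from the floor to the top of the opening. A 75 mm thick head sits across the top of both jambs, spanning the full outside width of the frame.

C is an open bookshelf. Two side panels, each 36 mm thick, 345 mm deep and 1193 mm tall, stand 883 mm apart (outside-to-outside). Between them sit 4 shelves, each 22 mm thick and 345 mm deep, spanning the full gap between the sides. The bottom shelf rests on the floor (its underside at z = 0) and the clear gap between one shelf's top and the next shelf's underside is 333 mm.

The door frame is on the floor beside the table on its +y side. The bookshelf is on top of the table.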